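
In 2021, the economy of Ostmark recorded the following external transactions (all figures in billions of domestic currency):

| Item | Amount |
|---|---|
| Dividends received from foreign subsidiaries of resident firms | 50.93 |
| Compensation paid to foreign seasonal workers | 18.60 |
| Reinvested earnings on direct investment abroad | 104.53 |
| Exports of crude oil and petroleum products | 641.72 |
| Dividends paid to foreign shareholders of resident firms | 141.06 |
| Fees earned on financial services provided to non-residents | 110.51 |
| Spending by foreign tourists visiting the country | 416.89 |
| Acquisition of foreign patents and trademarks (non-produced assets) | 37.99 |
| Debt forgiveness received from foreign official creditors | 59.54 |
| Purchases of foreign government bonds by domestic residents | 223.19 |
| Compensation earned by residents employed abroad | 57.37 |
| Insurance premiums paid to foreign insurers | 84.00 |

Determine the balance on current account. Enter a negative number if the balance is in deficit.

Goods: 641.72
Services: 416.89 + 110.51 - 84.00 = 443.40
Primary income: 50.93 + 57.37 + 104.53 - 141.06 - 18.60 = 53.17
Current account = 641.72 + 443.40 + 53.17 = 1138.29
(Excluded from the current account — capital account: acquisition of foreign patents and trademarks (non-produced assets) 37.99, debt forgiveness received from foreign official creditors 59.54; financial account: purchases of foreign government bonds by domestic residents 223.19.)

1138.29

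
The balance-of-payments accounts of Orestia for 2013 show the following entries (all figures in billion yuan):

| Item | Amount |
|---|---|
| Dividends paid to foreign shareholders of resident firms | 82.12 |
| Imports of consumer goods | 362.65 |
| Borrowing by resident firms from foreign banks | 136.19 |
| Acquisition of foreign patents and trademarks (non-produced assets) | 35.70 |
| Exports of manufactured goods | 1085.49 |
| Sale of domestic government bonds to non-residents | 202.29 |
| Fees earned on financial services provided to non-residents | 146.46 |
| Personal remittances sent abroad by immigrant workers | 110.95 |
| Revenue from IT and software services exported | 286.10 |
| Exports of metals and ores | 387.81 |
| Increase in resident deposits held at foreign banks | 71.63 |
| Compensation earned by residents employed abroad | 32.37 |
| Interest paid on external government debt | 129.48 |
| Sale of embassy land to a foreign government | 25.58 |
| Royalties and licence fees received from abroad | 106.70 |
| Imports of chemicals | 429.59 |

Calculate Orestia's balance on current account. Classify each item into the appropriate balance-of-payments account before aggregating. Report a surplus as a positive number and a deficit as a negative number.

Goods: -429.59 - 362.65 + 387.81 + 1085.49 = 681.06
Services: 286.10 + 146.46 + 106.70 = 539.26
Primary income: -129.48 + 32.37 - 82.12 = -179.23
Secondary income: -110.95
Current account = 681.06 + 539.26 + (-179.23) + (-110.95) = 930.14
(Excluded from the current account — financial account: borrowing by resident firms from foreign banks 136.19, sale of domestic government bonds to non-residents 202.29, increase in resident deposits held at foreign banks 71.63; capital account: acquisition of foreign patents and trademarks (non-produced assets) 35.70, sale of embassy land to a foreign government 25.58.)

930.14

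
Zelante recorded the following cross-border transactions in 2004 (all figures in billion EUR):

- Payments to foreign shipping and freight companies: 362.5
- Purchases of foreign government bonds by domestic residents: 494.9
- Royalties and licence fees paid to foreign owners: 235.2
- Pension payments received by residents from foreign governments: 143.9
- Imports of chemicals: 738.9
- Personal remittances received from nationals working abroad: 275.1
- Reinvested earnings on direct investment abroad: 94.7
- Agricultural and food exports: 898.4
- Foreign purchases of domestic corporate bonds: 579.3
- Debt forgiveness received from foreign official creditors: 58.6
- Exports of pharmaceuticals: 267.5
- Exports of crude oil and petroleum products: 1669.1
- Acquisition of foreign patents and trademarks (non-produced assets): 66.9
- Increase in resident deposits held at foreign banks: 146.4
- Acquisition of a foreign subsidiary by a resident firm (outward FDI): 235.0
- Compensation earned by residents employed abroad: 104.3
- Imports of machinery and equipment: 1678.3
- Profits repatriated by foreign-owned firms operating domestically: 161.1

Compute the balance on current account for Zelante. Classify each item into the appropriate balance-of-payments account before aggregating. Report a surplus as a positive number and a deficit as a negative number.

Goods: 898.4 + 267.5 - 1678.3 - 738.9 + 1669.1 = 417.8
Services: -235.2 - 362.5 = -597.7
Primary income: -161.1 + 94.7 + 104.3 = 37.9
Secondary income: 143.9 + 275.1 = 419.0
Current account = 417.8 + (-597.7) + 37.9 + 419.0 = 277.0
(Excluded from the current account — financial account: purchases of foreign government bonds by domestic residents 494.9, foreign purchases of domestic corporate bonds 579.3, increase in resident deposits held at foreign banks 146.4, acquisition of a foreign subsidiary by a resident firm (outward FDI) 235.0; capital account: debt forgiveness received from foreign official creditors 58.6, acquisition of foreign patents and trademarks (non-produced assets) 66.9.)

277.0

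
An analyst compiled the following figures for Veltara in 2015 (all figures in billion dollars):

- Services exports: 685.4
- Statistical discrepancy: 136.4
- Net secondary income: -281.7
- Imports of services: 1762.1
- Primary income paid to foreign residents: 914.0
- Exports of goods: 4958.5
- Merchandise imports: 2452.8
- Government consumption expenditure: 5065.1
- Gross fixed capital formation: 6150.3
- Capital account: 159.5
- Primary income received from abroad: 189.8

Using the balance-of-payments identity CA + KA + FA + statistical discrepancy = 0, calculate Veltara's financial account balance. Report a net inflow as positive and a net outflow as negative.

Goods balance = 4958.5 - 2452.8 = 2505.7
Services balance = 685.4 - 1762.1 = -1076.7
Trade balance (goods + services) = 2505.7 + (-1076.7) = 1429.0
Net primary income = 189.8 - 914.0 = -724.2
Net secondary income = -281.7
Current account = 1429.0 + (-724.2) + (-281.7) = 423.1
Financial account = -(423.1 + 159.5 + 136.4) = -719.0

-719.0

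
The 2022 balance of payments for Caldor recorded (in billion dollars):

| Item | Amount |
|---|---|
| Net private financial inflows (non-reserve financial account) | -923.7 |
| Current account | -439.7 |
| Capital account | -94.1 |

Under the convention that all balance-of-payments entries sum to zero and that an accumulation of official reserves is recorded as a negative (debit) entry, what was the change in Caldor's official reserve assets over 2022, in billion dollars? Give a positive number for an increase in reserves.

Official reserve transactions balance = -((-439.7) + (-94.1) + (-923.7)) = 1457.5
An accumulation of reserves is recorded as a debit (negative entry), so the change in the stock of reserves is the negative of that balance.
Change in official reserves = -(1457.5) = -1457.5

-1457.5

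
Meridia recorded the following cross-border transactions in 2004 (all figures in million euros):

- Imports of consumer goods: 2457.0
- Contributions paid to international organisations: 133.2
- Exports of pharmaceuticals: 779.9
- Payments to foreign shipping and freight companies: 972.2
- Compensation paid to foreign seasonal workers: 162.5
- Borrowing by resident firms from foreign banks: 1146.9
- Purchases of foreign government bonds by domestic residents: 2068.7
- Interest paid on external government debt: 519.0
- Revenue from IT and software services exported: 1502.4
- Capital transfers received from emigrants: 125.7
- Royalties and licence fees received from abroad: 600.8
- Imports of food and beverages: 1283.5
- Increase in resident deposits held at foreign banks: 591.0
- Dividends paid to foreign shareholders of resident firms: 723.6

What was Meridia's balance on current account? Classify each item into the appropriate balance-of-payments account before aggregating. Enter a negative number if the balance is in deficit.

-3367.9

Goods: -1283.5 - 2457.0 + 779.9 = -2960.6
Services: 600.8 + 1502.4 - 972.2 = 1131.0
Primary income: -519.0 - 723.6 - 162.5 = -1405.1
Secondary income: -133.2
Current account = (-2960.6) + 1131.0 + (-1405.1) + (-133.2) = -3367.9
(Excluded from the current account — financial account: borrowing by resident firms from foreign banks 1146.9, purchases of foreign government bonds by domestic residents 2068.7, increase in resident deposits held at foreign banks 591.0; capital account: capital transfers received from emigrants 125.7.)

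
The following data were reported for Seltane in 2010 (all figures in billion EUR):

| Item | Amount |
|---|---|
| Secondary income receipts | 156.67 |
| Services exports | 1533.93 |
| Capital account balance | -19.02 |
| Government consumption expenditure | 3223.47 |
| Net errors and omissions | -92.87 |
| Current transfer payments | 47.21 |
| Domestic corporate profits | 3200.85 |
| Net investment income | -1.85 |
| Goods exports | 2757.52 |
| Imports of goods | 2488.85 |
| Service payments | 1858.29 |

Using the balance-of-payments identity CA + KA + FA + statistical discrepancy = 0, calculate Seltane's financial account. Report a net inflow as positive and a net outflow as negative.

59.97

Goods balance = 2757.52 - 2488.85 = 268.67
Services balance = 1533.93 - 1858.29 = -324.36
Trade balance (goods + services) = 268.67 + (-324.36) = -55.69
Net primary income = -1.85
Net secondary income = 156.67 - 47.21 = 109.46
Current account = -55.69 + (-1.85) + 109.46 = 51.92
Financial account = -(51.92 + (-19.02) + (-92.87)) = 59.97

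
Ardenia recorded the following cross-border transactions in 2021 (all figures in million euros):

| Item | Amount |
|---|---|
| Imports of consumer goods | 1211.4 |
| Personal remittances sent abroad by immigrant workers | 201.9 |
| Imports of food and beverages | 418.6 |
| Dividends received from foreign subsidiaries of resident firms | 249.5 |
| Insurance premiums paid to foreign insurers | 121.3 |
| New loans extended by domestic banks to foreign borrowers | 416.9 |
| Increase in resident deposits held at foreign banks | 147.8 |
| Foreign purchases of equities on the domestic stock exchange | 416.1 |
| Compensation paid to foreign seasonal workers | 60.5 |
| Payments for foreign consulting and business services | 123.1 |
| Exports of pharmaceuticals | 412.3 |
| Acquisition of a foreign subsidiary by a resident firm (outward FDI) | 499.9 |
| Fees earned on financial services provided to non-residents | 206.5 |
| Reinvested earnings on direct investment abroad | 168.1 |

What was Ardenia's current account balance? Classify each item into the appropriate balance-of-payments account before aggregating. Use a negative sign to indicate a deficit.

Goods: -418.6 - 1211.4 + 412.3 = -1217.7
Services: -123.1 + 206.5 - 121.3 = -37.9
Primary income: 168.1 + 249.5 - 60.5 = 357.1
Secondary income: -201.9
Current account = (-1217.7) + (-37.9) + 357.1 + (-201.9) = -1100.4
(Excluded from the current account — financial account: new loans extended by domestic banks to foreign borrowers 416.9, increase in resident deposits held at foreign banks 147.8, foreign purchases of equities on the domestic stock exchange 416.1, acquisition of a foreign subsidiary by a resident firm (outward FDI) 499.9.)

-1100.4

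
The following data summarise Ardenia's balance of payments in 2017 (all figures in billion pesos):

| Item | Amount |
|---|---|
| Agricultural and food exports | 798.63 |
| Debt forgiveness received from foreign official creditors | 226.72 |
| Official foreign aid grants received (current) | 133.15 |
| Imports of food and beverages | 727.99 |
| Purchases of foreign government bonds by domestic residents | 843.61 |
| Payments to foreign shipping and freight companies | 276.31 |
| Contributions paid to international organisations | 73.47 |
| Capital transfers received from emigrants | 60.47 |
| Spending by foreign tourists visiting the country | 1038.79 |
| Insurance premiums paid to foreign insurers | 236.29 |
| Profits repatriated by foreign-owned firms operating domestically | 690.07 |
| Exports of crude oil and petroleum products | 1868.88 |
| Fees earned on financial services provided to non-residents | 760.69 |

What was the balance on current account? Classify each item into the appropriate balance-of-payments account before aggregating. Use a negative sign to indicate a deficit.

Goods: 1868.88 + 798.63 - 727.99 = 1939.52
Services: -276.31 + 760.69 + 1038.79 - 236.29 = 1286.88
Primary income: -690.07
Secondary income: 133.15 - 73.47 = 59.68
Current account = 1939.52 + 1286.88 + (-690.07) + 59.68 = 2596.01
(Excluded from the current account — capital account: debt forgiveness received from foreign official creditors 226.72, capital transfers received from emigrants 60.47; financial account: purchases of foreign government bonds by domestic residents 843.61.)

2596.01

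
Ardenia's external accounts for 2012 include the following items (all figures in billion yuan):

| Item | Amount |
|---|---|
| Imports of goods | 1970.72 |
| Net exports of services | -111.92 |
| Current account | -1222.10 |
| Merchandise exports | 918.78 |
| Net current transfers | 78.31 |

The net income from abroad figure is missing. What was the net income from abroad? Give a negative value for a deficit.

-136.55

Current account = goods balance + services balance + net primary income + net secondary income
Sum of the known components = -1085.55
Net income from abroad = CA - (known components) = -1222.10 - (-1085.55) = -136.55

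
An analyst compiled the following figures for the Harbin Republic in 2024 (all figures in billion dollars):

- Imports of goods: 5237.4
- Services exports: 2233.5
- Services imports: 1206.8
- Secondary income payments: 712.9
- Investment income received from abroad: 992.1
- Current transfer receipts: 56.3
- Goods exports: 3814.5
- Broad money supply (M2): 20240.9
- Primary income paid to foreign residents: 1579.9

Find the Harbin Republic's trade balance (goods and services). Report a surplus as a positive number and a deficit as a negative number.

-396.2

Goods balance = 3814.5 - 5237.4 = -1422.9
Services balance = 2233.5 - 1206.8 = 1026.7
Trade balance (goods + services) = -1422.9 + 1026.7 = -396.2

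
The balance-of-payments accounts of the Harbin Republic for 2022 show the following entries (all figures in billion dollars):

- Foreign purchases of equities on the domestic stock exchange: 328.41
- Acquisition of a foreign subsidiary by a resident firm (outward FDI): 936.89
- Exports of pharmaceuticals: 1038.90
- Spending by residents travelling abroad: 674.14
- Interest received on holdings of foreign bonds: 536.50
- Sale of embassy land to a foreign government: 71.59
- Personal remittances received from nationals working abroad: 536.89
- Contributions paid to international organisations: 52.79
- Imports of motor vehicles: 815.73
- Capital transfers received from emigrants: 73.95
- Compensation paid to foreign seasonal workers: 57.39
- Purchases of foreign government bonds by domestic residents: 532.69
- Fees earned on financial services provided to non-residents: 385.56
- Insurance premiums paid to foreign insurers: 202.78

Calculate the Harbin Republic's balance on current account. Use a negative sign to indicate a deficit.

695.02

Goods: 1038.90 - 815.73 = 223.17
Services: -202.78 + 385.56 - 674.14 = -491.36
Primary income: 536.50 - 57.39 = 479.11
Secondary income: 536.89 - 52.79 = 484.10
Current account = 223.17 + (-491.36) + 479.11 + 484.10 = 695.02
(Excluded from the current account — financial account: foreign purchases of equities on the domestic stock exchange 328.41, acquisition of a foreign subsidiary by a resident firm (outward FDI) 936.89, purchases of foreign government bonds by domestic residents 532.69; capital account: sale of embassy land to a foreign government 71.59, capital transfers received from emigrants 73.95.)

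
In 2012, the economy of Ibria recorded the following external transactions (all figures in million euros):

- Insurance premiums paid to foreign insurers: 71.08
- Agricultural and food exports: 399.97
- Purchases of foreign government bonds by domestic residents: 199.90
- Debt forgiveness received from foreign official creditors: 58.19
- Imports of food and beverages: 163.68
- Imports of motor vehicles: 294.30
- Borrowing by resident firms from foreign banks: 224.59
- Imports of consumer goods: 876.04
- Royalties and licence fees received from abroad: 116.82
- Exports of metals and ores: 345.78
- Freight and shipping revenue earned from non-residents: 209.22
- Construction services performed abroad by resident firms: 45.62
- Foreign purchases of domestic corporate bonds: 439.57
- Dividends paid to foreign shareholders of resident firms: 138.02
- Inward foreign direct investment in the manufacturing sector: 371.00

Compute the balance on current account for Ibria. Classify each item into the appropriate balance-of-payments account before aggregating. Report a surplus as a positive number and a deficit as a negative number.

-425.71

Goods: 345.78 - 163.68 + 399.97 - 294.30 - 876.04 = -588.27
Services: -71.08 + 116.82 + 45.62 + 209.22 = 300.58
Primary income: -138.02
Current account = (-588.27) + 300.58 + (-138.02) = -425.71
(Excluded from the current account — financial account: purchases of foreign government bonds by domestic residents 199.90, borrowing by resident firms from foreign banks 224.59, foreign purchases of domestic corporate bonds 439.57, inward foreign direct investment in the manufacturing sector 371.00; capital account: debt forgiveness received from foreign official creditors 58.19.)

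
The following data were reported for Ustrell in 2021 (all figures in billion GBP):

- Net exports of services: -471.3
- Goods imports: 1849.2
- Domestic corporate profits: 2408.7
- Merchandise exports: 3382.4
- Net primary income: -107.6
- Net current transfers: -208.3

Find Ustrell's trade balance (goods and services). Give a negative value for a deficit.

Goods balance = 3382.4 - 1849.2 = 1533.2
Services balance = -471.3
Trade balance (goods + services) = 1533.2 + (-471.3) = 1061.9

1061.9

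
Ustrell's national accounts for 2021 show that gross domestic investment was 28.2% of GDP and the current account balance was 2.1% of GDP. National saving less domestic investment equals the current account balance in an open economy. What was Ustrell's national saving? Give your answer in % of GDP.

S = I + CA = 28.2 + 2.1 = 30.3

30.3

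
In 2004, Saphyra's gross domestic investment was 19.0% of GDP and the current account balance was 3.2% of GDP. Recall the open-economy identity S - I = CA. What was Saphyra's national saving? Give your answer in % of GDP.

S - I = CA (net lending to the rest of the world).
S = I + CA = 19.0 + 3.2 = 22.2

22.2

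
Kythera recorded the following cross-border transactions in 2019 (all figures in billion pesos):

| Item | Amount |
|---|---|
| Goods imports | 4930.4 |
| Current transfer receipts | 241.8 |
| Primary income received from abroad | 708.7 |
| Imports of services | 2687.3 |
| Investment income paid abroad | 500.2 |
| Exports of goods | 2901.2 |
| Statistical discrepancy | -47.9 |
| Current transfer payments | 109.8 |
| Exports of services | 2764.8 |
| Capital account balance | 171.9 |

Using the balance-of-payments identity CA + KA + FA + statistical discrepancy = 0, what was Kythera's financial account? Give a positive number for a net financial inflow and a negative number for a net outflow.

Goods balance = 2901.2 - 4930.4 = -2029.2
Services balance = 2764.8 - 2687.3 = 77.5
Trade balance (goods + services) = -2029.2 + 77.5 = -1951.7
Net primary income = 708.7 - 500.2 = 208.5
Net secondary income = 241.8 - 109.8 = 132.0
Current account = -1951.7 + 208.5 + 132.0 = -1611.2
Financial account = -(-1611.2 + 171.9 + (-47.9)) = 1487.2

1487.2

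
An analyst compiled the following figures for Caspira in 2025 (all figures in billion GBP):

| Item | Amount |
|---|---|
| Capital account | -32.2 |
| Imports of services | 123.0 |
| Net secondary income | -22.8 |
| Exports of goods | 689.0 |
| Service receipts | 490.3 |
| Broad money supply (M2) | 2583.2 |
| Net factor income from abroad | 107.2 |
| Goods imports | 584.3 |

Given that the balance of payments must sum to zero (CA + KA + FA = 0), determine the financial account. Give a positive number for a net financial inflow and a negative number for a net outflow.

-524.2

Goods balance = 689.0 - 584.3 = 104.7
Services balance = 490.3 - 123.0 = 367.3
Trade balance (goods + services) = 104.7 + 367.3 = 472.0
Net primary income = 107.2
Net secondary income = -22.8
Current account = 472.0 + 107.2 + (-22.8) = 556.4
Financial account = -(556.4 + (-32.2)) = -524.2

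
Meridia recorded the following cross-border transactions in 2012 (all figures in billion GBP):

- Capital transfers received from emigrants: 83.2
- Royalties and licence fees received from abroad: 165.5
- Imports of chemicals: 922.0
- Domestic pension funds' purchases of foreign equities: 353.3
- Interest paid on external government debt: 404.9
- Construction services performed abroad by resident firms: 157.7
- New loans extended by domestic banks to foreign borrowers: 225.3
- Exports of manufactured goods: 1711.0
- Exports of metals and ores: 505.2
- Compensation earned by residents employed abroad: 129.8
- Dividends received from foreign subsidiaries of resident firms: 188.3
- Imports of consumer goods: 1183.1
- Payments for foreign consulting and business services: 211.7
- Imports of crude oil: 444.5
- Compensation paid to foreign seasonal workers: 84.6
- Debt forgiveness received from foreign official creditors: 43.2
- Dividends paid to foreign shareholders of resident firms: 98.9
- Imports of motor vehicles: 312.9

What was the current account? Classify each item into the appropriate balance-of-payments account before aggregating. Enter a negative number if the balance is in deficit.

Goods: 1711.0 - 312.9 + 505.2 - 444.5 - 1183.1 - 922.0 = -646.3
Services: 165.5 - 211.7 + 157.7 = 111.5
Primary income: -98.9 + 129.8 - 404.9 + 188.3 - 84.6 = -270.3
Current account = (-646.3) + 111.5 + (-270.3) = -805.1
(Excluded from the current account — capital account: capital transfers received from emigrants 83.2, debt forgiveness received from foreign official creditors 43.2; financial account: domestic pension funds' purchases of foreign equities 353.3, new loans extended by domestic banks to foreign borrowers 225.3.)

-805.1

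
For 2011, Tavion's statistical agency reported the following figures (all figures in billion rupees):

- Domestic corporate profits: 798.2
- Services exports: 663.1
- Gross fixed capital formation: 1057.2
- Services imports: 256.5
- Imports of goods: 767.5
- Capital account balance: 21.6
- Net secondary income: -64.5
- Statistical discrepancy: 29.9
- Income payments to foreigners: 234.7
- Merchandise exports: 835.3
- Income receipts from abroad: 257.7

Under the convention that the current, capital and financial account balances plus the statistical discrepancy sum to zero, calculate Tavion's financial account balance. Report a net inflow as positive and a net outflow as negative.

-484.4

Goods balance = 835.3 - 767.5 = 67.8
Services balance = 663.1 - 256.5 = 406.6
Trade balance (goods + services) = 67.8 + 406.6 = 474.4
Net primary income = 257.7 - 234.7 = 23.0
Net secondary income = -64.5
Current account = 474.4 + 23.0 + (-64.5) = 432.9
Financial account = -(432.9 + 21.6 + 29.9) = -484.4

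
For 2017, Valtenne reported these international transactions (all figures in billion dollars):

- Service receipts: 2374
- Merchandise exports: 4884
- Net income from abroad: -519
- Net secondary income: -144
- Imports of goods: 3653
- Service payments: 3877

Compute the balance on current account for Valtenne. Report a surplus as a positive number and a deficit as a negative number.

Goods balance = 4884 - 3653 = 1231
Services balance = 2374 - 3877 = -1503
Trade balance (goods + services) = 1231 + (-1503) = -272
Net primary income = -519
Net secondary income = -144
Current account = -272 + (-519) + (-144) = -935

-935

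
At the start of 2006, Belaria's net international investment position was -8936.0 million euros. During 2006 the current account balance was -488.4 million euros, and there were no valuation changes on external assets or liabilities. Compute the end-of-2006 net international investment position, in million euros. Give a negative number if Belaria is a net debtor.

With no valuation effects, change in NIIP = current account = -488.4
End-of-year NIIP = -8936.0 + (-488.4) = -9424.4

-9424.4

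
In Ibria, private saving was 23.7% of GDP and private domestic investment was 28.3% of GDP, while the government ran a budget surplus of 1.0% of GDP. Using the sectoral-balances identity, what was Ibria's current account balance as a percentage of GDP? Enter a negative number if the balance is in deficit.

-3.6

By the sectoral-balances identity, CA = (S_private - I) + (T - G).
Private balance = 23.7 - 28.3 = -4.6
Government balance (T - G) = 1.0
CA = -4.6 + 1.0 = -3.6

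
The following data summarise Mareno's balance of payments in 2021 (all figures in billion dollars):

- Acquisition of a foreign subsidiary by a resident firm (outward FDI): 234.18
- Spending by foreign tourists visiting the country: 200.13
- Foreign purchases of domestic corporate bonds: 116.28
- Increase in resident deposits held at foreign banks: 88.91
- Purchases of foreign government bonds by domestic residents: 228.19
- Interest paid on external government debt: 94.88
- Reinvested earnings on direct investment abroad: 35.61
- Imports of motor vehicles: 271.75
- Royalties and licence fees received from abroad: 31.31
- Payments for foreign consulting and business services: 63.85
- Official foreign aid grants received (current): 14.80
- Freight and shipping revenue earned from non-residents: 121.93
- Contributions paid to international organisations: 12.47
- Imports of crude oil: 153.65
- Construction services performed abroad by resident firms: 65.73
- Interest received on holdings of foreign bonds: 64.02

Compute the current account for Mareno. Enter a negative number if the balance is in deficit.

Goods: -153.65 - 271.75 = -425.40
Services: 200.13 + 31.31 - 63.85 + 121.93 + 65.73 = 355.25
Primary income: -94.88 + 35.61 + 64.02 = 4.75
Secondary income: -12.47 + 14.80 = 2.33
Current account = (-425.40) + 355.25 + 4.75 + 2.33 = -63.07
(Excluded from the current account — financial account: acquisition of a foreign subsidiary by a resident firm (outward FDI) 234.18, foreign purchases of domestic corporate bonds 116.28, increase in resident deposits held at foreign banks 88.91, purchases of foreign government bonds by domestic residents 228.19.)

-63.07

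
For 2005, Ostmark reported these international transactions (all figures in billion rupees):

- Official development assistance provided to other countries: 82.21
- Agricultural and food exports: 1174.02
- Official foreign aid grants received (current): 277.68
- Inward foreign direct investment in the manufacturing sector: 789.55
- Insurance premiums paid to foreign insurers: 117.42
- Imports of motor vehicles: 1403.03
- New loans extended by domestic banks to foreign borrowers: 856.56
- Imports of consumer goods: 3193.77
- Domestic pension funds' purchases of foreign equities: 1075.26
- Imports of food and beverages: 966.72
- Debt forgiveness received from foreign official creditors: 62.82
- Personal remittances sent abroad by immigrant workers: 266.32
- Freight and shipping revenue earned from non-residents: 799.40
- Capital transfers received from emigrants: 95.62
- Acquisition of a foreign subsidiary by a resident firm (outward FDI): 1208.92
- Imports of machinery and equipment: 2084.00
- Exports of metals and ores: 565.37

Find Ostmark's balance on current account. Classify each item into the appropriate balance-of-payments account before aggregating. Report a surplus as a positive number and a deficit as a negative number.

-5297.00

Goods: -3193.77 - 1403.03 - 2084.00 + 1174.02 + 565.37 - 966.72 = -5908.13
Services: -117.42 + 799.40 = 681.98
Secondary income: -82.21 + 277.68 - 266.32 = -70.85
Current account = (-5908.13) + 681.98 + (-70.85) = -5297.00
(Excluded from the current account — financial account: inward foreign direct investment in the manufacturing sector 789.55, new loans extended by domestic banks to foreign borrowers 856.56, domestic pension funds' purchases of foreign equities 1075.26, acquisition of a foreign subsidiary by a resident firm (outward FDI) 1208.92; capital account: debt forgiveness received from foreign official creditors 62.82, capital transfers received from emigrants 95.62.)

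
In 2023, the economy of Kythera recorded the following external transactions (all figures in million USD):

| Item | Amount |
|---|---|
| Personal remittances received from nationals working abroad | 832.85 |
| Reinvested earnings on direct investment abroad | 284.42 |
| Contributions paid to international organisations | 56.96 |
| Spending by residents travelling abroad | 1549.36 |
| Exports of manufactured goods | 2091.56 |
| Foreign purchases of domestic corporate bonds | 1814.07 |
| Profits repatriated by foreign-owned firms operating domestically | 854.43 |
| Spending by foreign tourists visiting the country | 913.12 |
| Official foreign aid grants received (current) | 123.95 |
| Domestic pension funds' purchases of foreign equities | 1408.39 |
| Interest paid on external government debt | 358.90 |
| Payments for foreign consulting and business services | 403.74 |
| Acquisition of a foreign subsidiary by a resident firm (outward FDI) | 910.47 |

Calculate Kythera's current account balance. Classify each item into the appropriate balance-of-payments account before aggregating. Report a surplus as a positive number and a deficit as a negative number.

Goods: 2091.56
Services: -1549.36 + 913.12 - 403.74 = -1039.98
Primary income: -358.90 + 284.42 - 854.43 = -928.91
Secondary income: 832.85 - 56.96 + 123.95 = 899.84
Current account = 2091.56 + (-1039.98) + (-928.91) + 899.84 = 1022.51
(Excluded from the current account — financial account: foreign purchases of domestic corporate bonds 1814.07, domestic pension funds' purchases of foreign equities 1408.39, acquisition of a foreign subsidiary by a resident firm (outward FDI) 910.47.)

1022.51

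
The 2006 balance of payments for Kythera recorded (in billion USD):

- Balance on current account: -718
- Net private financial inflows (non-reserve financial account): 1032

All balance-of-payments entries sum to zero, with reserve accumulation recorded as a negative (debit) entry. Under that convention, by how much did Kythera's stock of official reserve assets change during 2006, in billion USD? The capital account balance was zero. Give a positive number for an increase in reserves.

Official reserve transactions balance = -((-718) + 1032) = -314
An accumulation of reserves is recorded as a debit (negative entry), so the change in the stock of reserves is the negative of that balance.
Change in official reserves = -(-314) = 314

314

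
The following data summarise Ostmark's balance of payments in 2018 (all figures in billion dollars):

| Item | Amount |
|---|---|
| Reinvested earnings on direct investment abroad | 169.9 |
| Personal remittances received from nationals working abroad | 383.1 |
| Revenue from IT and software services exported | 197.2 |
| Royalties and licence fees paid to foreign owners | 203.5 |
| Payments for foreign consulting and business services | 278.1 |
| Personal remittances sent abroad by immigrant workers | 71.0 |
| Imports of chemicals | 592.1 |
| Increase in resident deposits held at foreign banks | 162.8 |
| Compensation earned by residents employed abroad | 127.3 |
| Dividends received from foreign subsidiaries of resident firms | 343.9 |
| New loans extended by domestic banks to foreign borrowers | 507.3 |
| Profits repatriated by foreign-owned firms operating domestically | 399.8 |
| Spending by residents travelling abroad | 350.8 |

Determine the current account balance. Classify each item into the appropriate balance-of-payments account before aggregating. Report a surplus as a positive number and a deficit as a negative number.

Goods: -592.1
Services: 197.2 - 203.5 - 350.8 - 278.1 = -635.2
Primary income: 343.9 + 169.9 + 127.3 - 399.8 = 241.3
Secondary income: -71.0 + 383.1 = 312.1
Current account = (-592.1) + (-635.2) + 241.3 + 312.1 = -673.9
(Excluded from the current account — financial account: increase in resident deposits held at foreign banks 162.8, new loans extended by domestic banks to foreign borrowers 507.3.)

-673.9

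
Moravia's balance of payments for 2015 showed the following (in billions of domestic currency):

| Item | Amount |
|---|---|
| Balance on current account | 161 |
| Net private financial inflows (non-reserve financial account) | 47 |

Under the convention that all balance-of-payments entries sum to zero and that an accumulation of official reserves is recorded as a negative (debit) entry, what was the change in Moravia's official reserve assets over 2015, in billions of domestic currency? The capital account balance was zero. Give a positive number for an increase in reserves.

208

Official reserve transactions balance = -(161 + 47) = -208
An accumulation of reserves is recorded as a debit (negative entry), so the change in the stock of reserves is the negative of that balance.
Change in official reserves = -(-208) = 208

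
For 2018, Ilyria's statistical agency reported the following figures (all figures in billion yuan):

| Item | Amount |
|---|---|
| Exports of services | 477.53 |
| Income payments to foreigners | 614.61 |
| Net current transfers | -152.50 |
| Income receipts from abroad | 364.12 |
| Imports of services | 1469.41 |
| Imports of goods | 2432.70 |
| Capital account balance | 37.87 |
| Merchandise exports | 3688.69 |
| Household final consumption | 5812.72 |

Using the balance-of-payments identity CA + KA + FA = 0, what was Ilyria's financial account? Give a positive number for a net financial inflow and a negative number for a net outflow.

Goods balance = 3688.69 - 2432.70 = 1255.99
Services balance = 477.53 - 1469.41 = -991.88
Trade balance (goods + services) = 1255.99 + (-991.88) = 264.11
Net primary income = 364.12 - 614.61 = -250.49
Net secondary income = -152.50
Current account = 264.11 + (-250.49) + (-152.50) = -138.88
Financial account = -(-138.88 + 37.87) = 101.01

101.01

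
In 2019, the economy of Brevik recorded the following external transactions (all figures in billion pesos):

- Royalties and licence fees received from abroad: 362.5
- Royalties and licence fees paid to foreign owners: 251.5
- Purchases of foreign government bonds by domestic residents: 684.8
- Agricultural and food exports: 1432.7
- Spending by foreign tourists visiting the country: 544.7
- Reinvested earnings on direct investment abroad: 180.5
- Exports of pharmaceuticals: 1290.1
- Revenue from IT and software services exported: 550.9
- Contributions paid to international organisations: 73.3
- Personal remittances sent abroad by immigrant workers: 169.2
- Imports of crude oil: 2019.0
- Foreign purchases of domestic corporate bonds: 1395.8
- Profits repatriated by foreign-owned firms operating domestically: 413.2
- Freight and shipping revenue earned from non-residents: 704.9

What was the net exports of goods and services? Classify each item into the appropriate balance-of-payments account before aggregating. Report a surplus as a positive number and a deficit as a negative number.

Goods: -2019.0 + 1290.1 + 1432.7 = 703.8
Services: -251.5 + 362.5 + 704.9 + 544.7 + 550.9 = 1911.5
Trade balance = 703.8 + 1911.5 = 2615.3
(Excluded from the trade balance — financial account: purchases of foreign government bonds by domestic residents 684.8, foreign purchases of domestic corporate bonds 1395.8; primary income: reinvested earnings on direct investment abroad 180.5, profits repatriated by foreign-owned firms operating domestically 413.2; secondary income: contributions paid to international organisations 73.3, personal remittances sent abroad by immigrant workers 169.2.)

2615.3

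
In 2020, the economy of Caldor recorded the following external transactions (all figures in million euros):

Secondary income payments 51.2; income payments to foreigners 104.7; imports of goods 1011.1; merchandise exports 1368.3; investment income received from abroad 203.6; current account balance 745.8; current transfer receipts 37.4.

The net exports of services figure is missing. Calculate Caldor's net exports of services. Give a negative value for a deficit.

303.5

Current account = goods balance + services balance + net primary income + net secondary income
Sum of the known components = 442.3
Net exports of services = CA - (known components) = 745.8 - 442.3 = 303.5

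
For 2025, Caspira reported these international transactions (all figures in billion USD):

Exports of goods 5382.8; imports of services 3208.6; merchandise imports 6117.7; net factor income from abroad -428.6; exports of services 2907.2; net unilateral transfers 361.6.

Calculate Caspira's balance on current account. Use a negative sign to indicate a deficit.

Goods balance = 5382.8 - 6117.7 = -734.9
Services balance = 2907.2 - 3208.6 = -301.4
Trade balance (goods + services) = -734.9 + (-301.4) = -1036.3
Net primary income = -428.6
Net secondary income = 361.6
Current account = -1036.3 + (-428.6) + 361.6 = -1103.3

-1103.3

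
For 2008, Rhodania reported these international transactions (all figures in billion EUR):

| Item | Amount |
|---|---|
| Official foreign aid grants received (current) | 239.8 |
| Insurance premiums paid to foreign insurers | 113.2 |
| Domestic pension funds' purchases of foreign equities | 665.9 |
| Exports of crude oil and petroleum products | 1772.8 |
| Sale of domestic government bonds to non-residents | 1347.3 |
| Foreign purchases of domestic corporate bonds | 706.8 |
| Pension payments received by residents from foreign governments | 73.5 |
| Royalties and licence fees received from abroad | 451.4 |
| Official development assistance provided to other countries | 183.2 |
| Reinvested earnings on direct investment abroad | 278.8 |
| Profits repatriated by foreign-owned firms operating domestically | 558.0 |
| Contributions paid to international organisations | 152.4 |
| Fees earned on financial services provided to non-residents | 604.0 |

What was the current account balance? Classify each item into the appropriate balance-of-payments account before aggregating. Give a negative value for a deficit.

2413.5

Goods: 1772.8
Services: 604.0 - 113.2 + 451.4 = 942.2
Primary income: -558.0 + 278.8 = -279.2
Secondary income: -183.2 - 152.4 + 239.8 + 73.5 = -22.3
Current account = 1772.8 + 942.2 + (-279.2) + (-22.3) = 2413.5
(Excluded from the current account — financial account: domestic pension funds' purchases of foreign equities 665.9, sale of domestic government bonds to non-residents 1347.3, foreign purchases of domestic corporate bonds 706.8.)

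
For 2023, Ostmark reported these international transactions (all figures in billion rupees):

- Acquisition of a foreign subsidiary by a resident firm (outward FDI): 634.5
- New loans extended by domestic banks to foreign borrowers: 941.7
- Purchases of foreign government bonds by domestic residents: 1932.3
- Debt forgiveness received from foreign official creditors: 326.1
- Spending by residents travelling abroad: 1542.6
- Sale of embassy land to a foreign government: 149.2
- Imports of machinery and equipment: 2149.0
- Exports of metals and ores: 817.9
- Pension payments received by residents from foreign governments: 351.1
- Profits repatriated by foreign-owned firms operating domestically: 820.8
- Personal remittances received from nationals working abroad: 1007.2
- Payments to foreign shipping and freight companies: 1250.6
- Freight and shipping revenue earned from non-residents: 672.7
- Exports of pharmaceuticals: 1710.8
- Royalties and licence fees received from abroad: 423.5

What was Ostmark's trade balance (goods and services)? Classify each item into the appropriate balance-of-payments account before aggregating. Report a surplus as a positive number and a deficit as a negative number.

-1317.3

Goods: 1710.8 + 817.9 - 2149.0 = 379.7
Services: 672.7 - 1542.6 - 1250.6 + 423.5 = -1697.0
Trade balance = 379.7 + (-1697.0) = -1317.3
(Excluded from the trade balance — financial account: acquisition of a foreign subsidiary by a resident firm (outward FDI) 634.5, new loans extended by domestic banks to foreign borrowers 941.7, purchases of foreign government bonds by domestic residents 1932.3; capital account: debt forgiveness received from foreign official creditors 326.1, sale of embassy land to a foreign government 149.2; secondary income: pension payments received by residents from foreign governments 351.1, personal remittances received from nationals working abroad 1007.2; primary income: profits repatriated by foreign-owned firms operating domestically 820.8.)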